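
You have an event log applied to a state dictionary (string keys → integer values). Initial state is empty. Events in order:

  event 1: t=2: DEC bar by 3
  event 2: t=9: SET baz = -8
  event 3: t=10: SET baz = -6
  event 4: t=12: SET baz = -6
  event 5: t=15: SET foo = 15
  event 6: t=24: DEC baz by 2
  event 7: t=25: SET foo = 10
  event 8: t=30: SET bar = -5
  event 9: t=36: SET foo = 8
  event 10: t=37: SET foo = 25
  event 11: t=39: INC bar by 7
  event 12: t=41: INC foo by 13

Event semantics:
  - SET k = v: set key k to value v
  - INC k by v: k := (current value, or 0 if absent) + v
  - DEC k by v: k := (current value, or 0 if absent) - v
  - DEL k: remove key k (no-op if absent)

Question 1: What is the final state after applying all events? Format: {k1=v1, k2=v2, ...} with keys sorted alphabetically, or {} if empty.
Answer: {bar=2, baz=-8, foo=38}

Derivation:
  after event 1 (t=2: DEC bar by 3): {bar=-3}
  after event 2 (t=9: SET baz = -8): {bar=-3, baz=-8}
  after event 3 (t=10: SET baz = -6): {bar=-3, baz=-6}
  after event 4 (t=12: SET baz = -6): {bar=-3, baz=-6}
  after event 5 (t=15: SET foo = 15): {bar=-3, baz=-6, foo=15}
  after event 6 (t=24: DEC baz by 2): {bar=-3, baz=-8, foo=15}
  after event 7 (t=25: SET foo = 10): {bar=-3, baz=-8, foo=10}
  after event 8 (t=30: SET bar = -5): {bar=-5, baz=-8, foo=10}
  after event 9 (t=36: SET foo = 8): {bar=-5, baz=-8, foo=8}
  after event 10 (t=37: SET foo = 25): {bar=-5, baz=-8, foo=25}
  after event 11 (t=39: INC bar by 7): {bar=2, baz=-8, foo=25}
  after event 12 (t=41: INC foo by 13): {bar=2, baz=-8, foo=38}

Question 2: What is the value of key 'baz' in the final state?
Answer: -8

Derivation:
Track key 'baz' through all 12 events:
  event 1 (t=2: DEC bar by 3): baz unchanged
  event 2 (t=9: SET baz = -8): baz (absent) -> -8
  event 3 (t=10: SET baz = -6): baz -8 -> -6
  event 4 (t=12: SET baz = -6): baz -6 -> -6
  event 5 (t=15: SET foo = 15): baz unchanged
  event 6 (t=24: DEC baz by 2): baz -6 -> -8
  event 7 (t=25: SET foo = 10): baz unchanged
  event 8 (t=30: SET bar = -5): baz unchanged
  event 9 (t=36: SET foo = 8): baz unchanged
  event 10 (t=37: SET foo = 25): baz unchanged
  event 11 (t=39: INC bar by 7): baz unchanged
  event 12 (t=41: INC foo by 13): baz unchanged
Final: baz = -8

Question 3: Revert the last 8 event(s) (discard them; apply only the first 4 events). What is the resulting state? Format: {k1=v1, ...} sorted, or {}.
Answer: {bar=-3, baz=-6}

Derivation:
Keep first 4 events (discard last 8):
  after event 1 (t=2: DEC bar by 3): {bar=-3}
  after event 2 (t=9: SET baz = -8): {bar=-3, baz=-8}
  after event 3 (t=10: SET baz = -6): {bar=-3, baz=-6}
  after event 4 (t=12: SET baz = -6): {bar=-3, baz=-6}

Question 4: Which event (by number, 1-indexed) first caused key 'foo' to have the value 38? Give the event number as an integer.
Looking for first event where foo becomes 38:
  event 5: foo = 15
  event 6: foo = 15
  event 7: foo = 10
  event 8: foo = 10
  event 9: foo = 8
  event 10: foo = 25
  event 11: foo = 25
  event 12: foo 25 -> 38  <-- first match

Answer: 12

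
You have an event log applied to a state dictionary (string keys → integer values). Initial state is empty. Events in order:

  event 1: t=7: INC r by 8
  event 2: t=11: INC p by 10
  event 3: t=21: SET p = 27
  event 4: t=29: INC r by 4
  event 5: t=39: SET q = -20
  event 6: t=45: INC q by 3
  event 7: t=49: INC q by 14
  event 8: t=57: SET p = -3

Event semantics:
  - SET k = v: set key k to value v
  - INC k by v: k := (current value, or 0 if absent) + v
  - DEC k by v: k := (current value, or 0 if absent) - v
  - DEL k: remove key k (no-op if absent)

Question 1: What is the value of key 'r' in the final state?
Answer: 12

Derivation:
Track key 'r' through all 8 events:
  event 1 (t=7: INC r by 8): r (absent) -> 8
  event 2 (t=11: INC p by 10): r unchanged
  event 3 (t=21: SET p = 27): r unchanged
  event 4 (t=29: INC r by 4): r 8 -> 12
  event 5 (t=39: SET q = -20): r unchanged
  event 6 (t=45: INC q by 3): r unchanged
  event 7 (t=49: INC q by 14): r unchanged
  event 8 (t=57: SET p = -3): r unchanged
Final: r = 12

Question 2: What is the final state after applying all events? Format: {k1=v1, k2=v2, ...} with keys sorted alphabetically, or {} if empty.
Answer: {p=-3, q=-3, r=12}

Derivation:
  after event 1 (t=7: INC r by 8): {r=8}
  after event 2 (t=11: INC p by 10): {p=10, r=8}
  after event 3 (t=21: SET p = 27): {p=27, r=8}
  after event 4 (t=29: INC r by 4): {p=27, r=12}
  after event 5 (t=39: SET q = -20): {p=27, q=-20, r=12}
  after event 6 (t=45: INC q by 3): {p=27, q=-17, r=12}
  after event 7 (t=49: INC q by 14): {p=27, q=-3, r=12}
  after event 8 (t=57: SET p = -3): {p=-3, q=-3, r=12}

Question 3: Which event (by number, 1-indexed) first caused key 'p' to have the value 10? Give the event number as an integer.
Answer: 2

Derivation:
Looking for first event where p becomes 10:
  event 2: p (absent) -> 10  <-- first match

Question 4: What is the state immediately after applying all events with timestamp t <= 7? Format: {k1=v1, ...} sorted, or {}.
Apply events with t <= 7 (1 events):
  after event 1 (t=7: INC r by 8): {r=8}

Answer: {r=8}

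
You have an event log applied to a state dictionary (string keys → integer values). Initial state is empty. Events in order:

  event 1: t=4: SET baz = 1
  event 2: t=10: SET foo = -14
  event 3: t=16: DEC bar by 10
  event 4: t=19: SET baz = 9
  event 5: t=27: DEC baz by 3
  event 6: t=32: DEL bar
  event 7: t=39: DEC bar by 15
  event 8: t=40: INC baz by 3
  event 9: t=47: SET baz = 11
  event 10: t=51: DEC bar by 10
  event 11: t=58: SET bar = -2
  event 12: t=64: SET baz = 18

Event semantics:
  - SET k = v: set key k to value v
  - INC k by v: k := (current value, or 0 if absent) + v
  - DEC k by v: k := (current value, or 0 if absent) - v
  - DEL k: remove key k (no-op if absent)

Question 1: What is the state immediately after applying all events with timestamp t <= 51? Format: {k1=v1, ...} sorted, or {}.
Answer: {bar=-25, baz=11, foo=-14}

Derivation:
Apply events with t <= 51 (10 events):
  after event 1 (t=4: SET baz = 1): {baz=1}
  after event 2 (t=10: SET foo = -14): {baz=1, foo=-14}
  after event 3 (t=16: DEC bar by 10): {bar=-10, baz=1, foo=-14}
  after event 4 (t=19: SET baz = 9): {bar=-10, baz=9, foo=-14}
  after event 5 (t=27: DEC baz by 3): {bar=-10, baz=6, foo=-14}
  after event 6 (t=32: DEL bar): {baz=6, foo=-14}
  after event 7 (t=39: DEC bar by 15): {bar=-15, baz=6, foo=-14}
  after event 8 (t=40: INC baz by 3): {bar=-15, baz=9, foo=-14}
  after event 9 (t=47: SET baz = 11): {bar=-15, baz=11, foo=-14}
  after event 10 (t=51: DEC bar by 10): {bar=-25, baz=11, foo=-14}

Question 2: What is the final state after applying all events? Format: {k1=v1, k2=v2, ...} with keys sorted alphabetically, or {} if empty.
  after event 1 (t=4: SET baz = 1): {baz=1}
  after event 2 (t=10: SET foo = -14): {baz=1, foo=-14}
  after event 3 (t=16: DEC bar by 10): {bar=-10, baz=1, foo=-14}
  after event 4 (t=19: SET baz = 9): {bar=-10, baz=9, foo=-14}
  after event 5 (t=27: DEC baz by 3): {bar=-10, baz=6, foo=-14}
  after event 6 (t=32: DEL bar): {baz=6, foo=-14}
  after event 7 (t=39: DEC bar by 15): {bar=-15, baz=6, foo=-14}
  after event 8 (t=40: INC baz by 3): {bar=-15, baz=9, foo=-14}
  after event 9 (t=47: SET baz = 11): {bar=-15, baz=11, foo=-14}
  after event 10 (t=51: DEC bar by 10): {bar=-25, baz=11, foo=-14}
  after event 11 (t=58: SET bar = -2): {bar=-2, baz=11, foo=-14}
  after event 12 (t=64: SET baz = 18): {bar=-2, baz=18, foo=-14}

Answer: {bar=-2, baz=18, foo=-14}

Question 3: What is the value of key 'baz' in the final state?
Answer: 18

Derivation:
Track key 'baz' through all 12 events:
  event 1 (t=4: SET baz = 1): baz (absent) -> 1
  event 2 (t=10: SET foo = -14): baz unchanged
  event 3 (t=16: DEC bar by 10): baz unchanged
  event 4 (t=19: SET baz = 9): baz 1 -> 9
  event 5 (t=27: DEC baz by 3): baz 9 -> 6
  event 6 (t=32: DEL bar): baz unchanged
  event 7 (t=39: DEC bar by 15): baz unchanged
  event 8 (t=40: INC baz by 3): baz 6 -> 9
  event 9 (t=47: SET baz = 11): baz 9 -> 11
  event 10 (t=51: DEC bar by 10): baz unchanged
  event 11 (t=58: SET bar = -2): baz unchanged
  event 12 (t=64: SET baz = 18): baz 11 -> 18
Final: baz = 18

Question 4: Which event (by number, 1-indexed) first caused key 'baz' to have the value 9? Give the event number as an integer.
Answer: 4

Derivation:
Looking for first event where baz becomes 9:
  event 1: baz = 1
  event 2: baz = 1
  event 3: baz = 1
  event 4: baz 1 -> 9  <-- first match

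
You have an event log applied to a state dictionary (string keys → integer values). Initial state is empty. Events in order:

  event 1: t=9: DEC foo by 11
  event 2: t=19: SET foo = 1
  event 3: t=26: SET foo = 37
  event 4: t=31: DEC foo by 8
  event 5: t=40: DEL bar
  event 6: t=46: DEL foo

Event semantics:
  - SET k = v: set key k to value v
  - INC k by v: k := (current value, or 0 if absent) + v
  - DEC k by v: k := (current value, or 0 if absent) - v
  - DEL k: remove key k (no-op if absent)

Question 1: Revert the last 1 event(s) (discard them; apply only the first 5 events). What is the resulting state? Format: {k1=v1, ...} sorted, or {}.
Answer: {foo=29}

Derivation:
Keep first 5 events (discard last 1):
  after event 1 (t=9: DEC foo by 11): {foo=-11}
  after event 2 (t=19: SET foo = 1): {foo=1}
  after event 3 (t=26: SET foo = 37): {foo=37}
  after event 4 (t=31: DEC foo by 8): {foo=29}
  after event 5 (t=40: DEL bar): {foo=29}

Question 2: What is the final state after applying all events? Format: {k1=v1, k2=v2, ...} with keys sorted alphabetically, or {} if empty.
  after event 1 (t=9: DEC foo by 11): {foo=-11}
  after event 2 (t=19: SET foo = 1): {foo=1}
  after event 3 (t=26: SET foo = 37): {foo=37}
  after event 4 (t=31: DEC foo by 8): {foo=29}
  after event 5 (t=40: DEL bar): {foo=29}
  after event 6 (t=46: DEL foo): {}

Answer: {}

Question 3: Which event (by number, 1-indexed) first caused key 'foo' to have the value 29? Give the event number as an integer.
Answer: 4

Derivation:
Looking for first event where foo becomes 29:
  event 1: foo = -11
  event 2: foo = 1
  event 3: foo = 37
  event 4: foo 37 -> 29  <-- first match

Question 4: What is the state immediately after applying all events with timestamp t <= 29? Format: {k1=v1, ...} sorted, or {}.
Apply events with t <= 29 (3 events):
  after event 1 (t=9: DEC foo by 11): {foo=-11}
  after event 2 (t=19: SET foo = 1): {foo=1}
  after event 3 (t=26: SET foo = 37): {foo=37}

Answer: {foo=37}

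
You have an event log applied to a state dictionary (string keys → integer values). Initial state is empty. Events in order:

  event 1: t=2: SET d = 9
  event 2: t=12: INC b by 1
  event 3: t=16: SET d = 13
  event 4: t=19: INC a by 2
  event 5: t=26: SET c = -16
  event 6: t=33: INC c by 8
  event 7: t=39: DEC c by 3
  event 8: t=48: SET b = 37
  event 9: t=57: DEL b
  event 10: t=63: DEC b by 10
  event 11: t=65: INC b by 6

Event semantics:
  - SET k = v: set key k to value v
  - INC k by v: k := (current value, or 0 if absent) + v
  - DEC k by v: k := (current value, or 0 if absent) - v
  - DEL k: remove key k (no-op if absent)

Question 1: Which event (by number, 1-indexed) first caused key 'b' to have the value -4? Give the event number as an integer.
Answer: 11

Derivation:
Looking for first event where b becomes -4:
  event 2: b = 1
  event 3: b = 1
  event 4: b = 1
  event 5: b = 1
  event 6: b = 1
  event 7: b = 1
  event 8: b = 37
  event 9: b = (absent)
  event 10: b = -10
  event 11: b -10 -> -4  <-- first match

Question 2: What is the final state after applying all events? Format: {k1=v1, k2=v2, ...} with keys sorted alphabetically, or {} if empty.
  after event 1 (t=2: SET d = 9): {d=9}
  after event 2 (t=12: INC b by 1): {b=1, d=9}
  after event 3 (t=16: SET d = 13): {b=1, d=13}
  after event 4 (t=19: INC a by 2): {a=2, b=1, d=13}
  after event 5 (t=26: SET c = -16): {a=2, b=1, c=-16, d=13}
  after event 6 (t=33: INC c by 8): {a=2, b=1, c=-8, d=13}
  after event 7 (t=39: DEC c by 3): {a=2, b=1, c=-11, d=13}
  after event 8 (t=48: SET b = 37): {a=2, b=37, c=-11, d=13}
  after event 9 (t=57: DEL b): {a=2, c=-11, d=13}
  after event 10 (t=63: DEC b by 10): {a=2, b=-10, c=-11, d=13}
  after event 11 (t=65: INC b by 6): {a=2, b=-4, c=-11, d=13}

Answer: {a=2, b=-4, c=-11, d=13}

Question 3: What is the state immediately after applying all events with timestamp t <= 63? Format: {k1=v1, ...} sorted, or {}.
Answer: {a=2, b=-10, c=-11, d=13}

Derivation:
Apply events with t <= 63 (10 events):
  after event 1 (t=2: SET d = 9): {d=9}
  after event 2 (t=12: INC b by 1): {b=1, d=9}
  after event 3 (t=16: SET d = 13): {b=1, d=13}
  after event 4 (t=19: INC a by 2): {a=2, b=1, d=13}
  after event 5 (t=26: SET c = -16): {a=2, b=1, c=-16, d=13}
  after event 6 (t=33: INC c by 8): {a=2, b=1, c=-8, d=13}
  after event 7 (t=39: DEC c by 3): {a=2, b=1, c=-11, d=13}
  after event 8 (t=48: SET b = 37): {a=2, b=37, c=-11, d=13}
  after event 9 (t=57: DEL b): {a=2, c=-11, d=13}
  after event 10 (t=63: DEC b by 10): {a=2, b=-10, c=-11, d=13}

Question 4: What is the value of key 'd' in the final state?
Answer: 13

Derivation:
Track key 'd' through all 11 events:
  event 1 (t=2: SET d = 9): d (absent) -> 9
  event 2 (t=12: INC b by 1): d unchanged
  event 3 (t=16: SET d = 13): d 9 -> 13
  event 4 (t=19: INC a by 2): d unchanged
  event 5 (t=26: SET c = -16): d unchanged
  event 6 (t=33: INC c by 8): d unchanged
  event 7 (t=39: DEC c by 3): d unchanged
  event 8 (t=48: SET b = 37): d unchanged
  event 9 (t=57: DEL b): d unchanged
  event 10 (t=63: DEC b by 10): d unchanged
  event 11 (t=65: INC b by 6): d unchanged
Final: d = 13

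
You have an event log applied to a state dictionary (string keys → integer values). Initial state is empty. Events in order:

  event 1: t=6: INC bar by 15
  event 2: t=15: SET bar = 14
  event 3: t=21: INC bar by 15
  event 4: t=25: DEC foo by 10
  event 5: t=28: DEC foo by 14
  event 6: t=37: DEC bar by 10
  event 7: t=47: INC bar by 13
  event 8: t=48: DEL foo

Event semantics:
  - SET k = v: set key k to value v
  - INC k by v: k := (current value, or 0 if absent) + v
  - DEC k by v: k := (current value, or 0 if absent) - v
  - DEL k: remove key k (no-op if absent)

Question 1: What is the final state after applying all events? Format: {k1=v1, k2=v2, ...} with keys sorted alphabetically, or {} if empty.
Answer: {bar=32}

Derivation:
  after event 1 (t=6: INC bar by 15): {bar=15}
  after event 2 (t=15: SET bar = 14): {bar=14}
  after event 3 (t=21: INC bar by 15): {bar=29}
  after event 4 (t=25: DEC foo by 10): {bar=29, foo=-10}
  after event 5 (t=28: DEC foo by 14): {bar=29, foo=-24}
  after event 6 (t=37: DEC bar by 10): {bar=19, foo=-24}
  after event 7 (t=47: INC bar by 13): {bar=32, foo=-24}
  after event 8 (t=48: DEL foo): {bar=32}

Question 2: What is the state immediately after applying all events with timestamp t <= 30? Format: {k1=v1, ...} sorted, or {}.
Apply events with t <= 30 (5 events):
  after event 1 (t=6: INC bar by 15): {bar=15}
  after event 2 (t=15: SET bar = 14): {bar=14}
  after event 3 (t=21: INC bar by 15): {bar=29}
  after event 4 (t=25: DEC foo by 10): {bar=29, foo=-10}
  after event 5 (t=28: DEC foo by 14): {bar=29, foo=-24}

Answer: {bar=29, foo=-24}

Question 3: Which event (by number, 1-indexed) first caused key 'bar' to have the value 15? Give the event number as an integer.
Answer: 1

Derivation:
Looking for first event where bar becomes 15:
  event 1: bar (absent) -> 15  <-- first match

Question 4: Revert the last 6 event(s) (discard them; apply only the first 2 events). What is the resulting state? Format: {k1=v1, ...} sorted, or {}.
Keep first 2 events (discard last 6):
  after event 1 (t=6: INC bar by 15): {bar=15}
  after event 2 (t=15: SET bar = 14): {bar=14}

Answer: {bar=14}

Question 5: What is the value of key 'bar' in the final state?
Track key 'bar' through all 8 events:
  event 1 (t=6: INC bar by 15): bar (absent) -> 15
  event 2 (t=15: SET bar = 14): bar 15 -> 14
  event 3 (t=21: INC bar by 15): bar 14 -> 29
  event 4 (t=25: DEC foo by 10): bar unchanged
  event 5 (t=28: DEC foo by 14): bar unchanged
  event 6 (t=37: DEC bar by 10): bar 29 -> 19
  event 7 (t=47: INC bar by 13): bar 19 -> 32
  event 8 (t=48: DEL foo): bar unchanged
Final: bar = 32

Answer: 32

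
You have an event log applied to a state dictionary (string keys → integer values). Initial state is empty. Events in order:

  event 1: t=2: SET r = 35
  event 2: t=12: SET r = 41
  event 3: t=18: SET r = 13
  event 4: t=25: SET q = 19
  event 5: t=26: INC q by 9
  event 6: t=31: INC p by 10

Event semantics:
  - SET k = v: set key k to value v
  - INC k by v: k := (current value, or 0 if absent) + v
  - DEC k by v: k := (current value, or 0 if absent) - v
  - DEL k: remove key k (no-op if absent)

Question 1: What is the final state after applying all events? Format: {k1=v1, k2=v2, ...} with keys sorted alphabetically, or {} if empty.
  after event 1 (t=2: SET r = 35): {r=35}
  after event 2 (t=12: SET r = 41): {r=41}
  after event 3 (t=18: SET r = 13): {r=13}
  after event 4 (t=25: SET q = 19): {q=19, r=13}
  after event 5 (t=26: INC q by 9): {q=28, r=13}
  after event 6 (t=31: INC p by 10): {p=10, q=28, r=13}

Answer: {p=10, q=28, r=13}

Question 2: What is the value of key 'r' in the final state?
Answer: 13

Derivation:
Track key 'r' through all 6 events:
  event 1 (t=2: SET r = 35): r (absent) -> 35
  event 2 (t=12: SET r = 41): r 35 -> 41
  event 3 (t=18: SET r = 13): r 41 -> 13
  event 4 (t=25: SET q = 19): r unchanged
  event 5 (t=26: INC q by 9): r unchanged
  event 6 (t=31: INC p by 10): r unchanged
Final: r = 13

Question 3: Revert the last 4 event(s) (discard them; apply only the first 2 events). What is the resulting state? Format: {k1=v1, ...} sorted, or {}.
Answer: {r=41}

Derivation:
Keep first 2 events (discard last 4):
  after event 1 (t=2: SET r = 35): {r=35}
  after event 2 (t=12: SET r = 41): {r=41}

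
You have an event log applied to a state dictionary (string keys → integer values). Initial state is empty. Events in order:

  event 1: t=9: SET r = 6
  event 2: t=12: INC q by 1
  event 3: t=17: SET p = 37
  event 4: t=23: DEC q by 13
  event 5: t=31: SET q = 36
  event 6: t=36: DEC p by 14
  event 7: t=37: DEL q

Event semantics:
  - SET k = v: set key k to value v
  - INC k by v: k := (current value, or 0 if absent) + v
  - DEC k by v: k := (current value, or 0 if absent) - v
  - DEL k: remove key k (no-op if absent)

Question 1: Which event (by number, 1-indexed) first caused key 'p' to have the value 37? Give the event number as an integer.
Answer: 3

Derivation:
Looking for first event where p becomes 37:
  event 3: p (absent) -> 37  <-- first match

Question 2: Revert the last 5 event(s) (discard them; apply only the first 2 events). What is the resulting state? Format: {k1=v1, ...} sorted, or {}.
Answer: {q=1, r=6}

Derivation:
Keep first 2 events (discard last 5):
  after event 1 (t=9: SET r = 6): {r=6}
  after event 2 (t=12: INC q by 1): {q=1, r=6}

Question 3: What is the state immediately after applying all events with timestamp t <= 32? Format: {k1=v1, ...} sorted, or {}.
Answer: {p=37, q=36, r=6}

Derivation:
Apply events with t <= 32 (5 events):
  after event 1 (t=9: SET r = 6): {r=6}
  after event 2 (t=12: INC q by 1): {q=1, r=6}
  after event 3 (t=17: SET p = 37): {p=37, q=1, r=6}
  after event 4 (t=23: DEC q by 13): {p=37, q=-12, r=6}
  after event 5 (t=31: SET q = 36): {p=37, q=36, r=6}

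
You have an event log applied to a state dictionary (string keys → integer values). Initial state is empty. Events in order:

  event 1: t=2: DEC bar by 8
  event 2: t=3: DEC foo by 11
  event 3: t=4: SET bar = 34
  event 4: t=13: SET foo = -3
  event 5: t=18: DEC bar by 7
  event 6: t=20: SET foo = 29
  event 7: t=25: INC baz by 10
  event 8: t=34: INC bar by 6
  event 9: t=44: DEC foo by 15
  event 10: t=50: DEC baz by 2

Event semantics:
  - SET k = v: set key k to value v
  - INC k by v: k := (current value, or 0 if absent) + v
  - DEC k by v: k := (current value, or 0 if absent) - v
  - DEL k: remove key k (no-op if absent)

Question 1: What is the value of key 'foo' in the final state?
Track key 'foo' through all 10 events:
  event 1 (t=2: DEC bar by 8): foo unchanged
  event 2 (t=3: DEC foo by 11): foo (absent) -> -11
  event 3 (t=4: SET bar = 34): foo unchanged
  event 4 (t=13: SET foo = -3): foo -11 -> -3
  event 5 (t=18: DEC bar by 7): foo unchanged
  event 6 (t=20: SET foo = 29): foo -3 -> 29
  event 7 (t=25: INC baz by 10): foo unchanged
  event 8 (t=34: INC bar by 6): foo unchanged
  event 9 (t=44: DEC foo by 15): foo 29 -> 14
  event 10 (t=50: DEC baz by 2): foo unchanged
Final: foo = 14

Answer: 14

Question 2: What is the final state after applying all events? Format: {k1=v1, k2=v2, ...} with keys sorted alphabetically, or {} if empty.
  after event 1 (t=2: DEC bar by 8): {bar=-8}
  after event 2 (t=3: DEC foo by 11): {bar=-8, foo=-11}
  after event 3 (t=4: SET bar = 34): {bar=34, foo=-11}
  after event 4 (t=13: SET foo = -3): {bar=34, foo=-3}
  after event 5 (t=18: DEC bar by 7): {bar=27, foo=-3}
  after event 6 (t=20: SET foo = 29): {bar=27, foo=29}
  after event 7 (t=25: INC baz by 10): {bar=27, baz=10, foo=29}
  after event 8 (t=34: INC bar by 6): {bar=33, baz=10, foo=29}
  after event 9 (t=44: DEC foo by 15): {bar=33, baz=10, foo=14}
  after event 10 (t=50: DEC baz by 2): {bar=33, baz=8, foo=14}

Answer: {bar=33, baz=8, foo=14}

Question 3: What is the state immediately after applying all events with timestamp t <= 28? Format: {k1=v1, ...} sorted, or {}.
Apply events with t <= 28 (7 events):
  after event 1 (t=2: DEC bar by 8): {bar=-8}
  after event 2 (t=3: DEC foo by 11): {bar=-8, foo=-11}
  after event 3 (t=4: SET bar = 34): {bar=34, foo=-11}
  after event 4 (t=13: SET foo = -3): {bar=34, foo=-3}
  after event 5 (t=18: DEC bar by 7): {bar=27, foo=-3}
  after event 6 (t=20: SET foo = 29): {bar=27, foo=29}
  after event 7 (t=25: INC baz by 10): {bar=27, baz=10, foo=29}

Answer: {bar=27, baz=10, foo=29}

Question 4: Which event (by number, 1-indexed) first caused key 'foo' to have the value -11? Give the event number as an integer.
Looking for first event where foo becomes -11:
  event 2: foo (absent) -> -11  <-- first match

Answer: 2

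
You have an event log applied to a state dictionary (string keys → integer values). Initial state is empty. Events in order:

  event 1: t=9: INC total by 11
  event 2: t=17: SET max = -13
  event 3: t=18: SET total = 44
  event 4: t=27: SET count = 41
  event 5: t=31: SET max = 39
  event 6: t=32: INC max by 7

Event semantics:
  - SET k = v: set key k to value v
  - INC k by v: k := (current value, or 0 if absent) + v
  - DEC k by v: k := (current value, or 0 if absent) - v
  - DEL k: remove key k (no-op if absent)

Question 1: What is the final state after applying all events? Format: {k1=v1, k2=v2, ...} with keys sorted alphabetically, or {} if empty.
Answer: {count=41, max=46, total=44}

Derivation:
  after event 1 (t=9: INC total by 11): {total=11}
  after event 2 (t=17: SET max = -13): {max=-13, total=11}
  after event 3 (t=18: SET total = 44): {max=-13, total=44}
  after event 4 (t=27: SET count = 41): {count=41, max=-13, total=44}
  after event 5 (t=31: SET max = 39): {count=41, max=39, total=44}
  after event 6 (t=32: INC max by 7): {count=41, max=46, total=44}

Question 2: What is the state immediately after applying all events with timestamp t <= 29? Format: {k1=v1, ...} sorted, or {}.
Answer: {count=41, max=-13, total=44}

Derivation:
Apply events with t <= 29 (4 events):
  after event 1 (t=9: INC total by 11): {total=11}
  after event 2 (t=17: SET max = -13): {max=-13, total=11}
  after event 3 (t=18: SET total = 44): {max=-13, total=44}
  after event 4 (t=27: SET count = 41): {count=41, max=-13, total=44}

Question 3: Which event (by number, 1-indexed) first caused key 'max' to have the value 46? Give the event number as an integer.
Looking for first event where max becomes 46:
  event 2: max = -13
  event 3: max = -13
  event 4: max = -13
  event 5: max = 39
  event 6: max 39 -> 46  <-- first match

Answer: 6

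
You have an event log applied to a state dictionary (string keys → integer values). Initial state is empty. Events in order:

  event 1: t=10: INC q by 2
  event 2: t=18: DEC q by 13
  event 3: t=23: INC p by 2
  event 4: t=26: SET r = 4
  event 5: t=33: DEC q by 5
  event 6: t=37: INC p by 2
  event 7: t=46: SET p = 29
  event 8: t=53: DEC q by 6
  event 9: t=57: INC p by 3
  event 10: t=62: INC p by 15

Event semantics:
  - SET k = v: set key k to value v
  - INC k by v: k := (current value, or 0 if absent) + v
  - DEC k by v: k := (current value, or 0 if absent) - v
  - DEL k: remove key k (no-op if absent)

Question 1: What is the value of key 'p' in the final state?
Track key 'p' through all 10 events:
  event 1 (t=10: INC q by 2): p unchanged
  event 2 (t=18: DEC q by 13): p unchanged
  event 3 (t=23: INC p by 2): p (absent) -> 2
  event 4 (t=26: SET r = 4): p unchanged
  event 5 (t=33: DEC q by 5): p unchanged
  event 6 (t=37: INC p by 2): p 2 -> 4
  event 7 (t=46: SET p = 29): p 4 -> 29
  event 8 (t=53: DEC q by 6): p unchanged
  event 9 (t=57: INC p by 3): p 29 -> 32
  event 10 (t=62: INC p by 15): p 32 -> 47
Final: p = 47

Answer: 47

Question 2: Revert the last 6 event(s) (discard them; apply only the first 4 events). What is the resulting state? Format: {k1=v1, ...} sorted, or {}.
Keep first 4 events (discard last 6):
  after event 1 (t=10: INC q by 2): {q=2}
  after event 2 (t=18: DEC q by 13): {q=-11}
  after event 3 (t=23: INC p by 2): {p=2, q=-11}
  after event 4 (t=26: SET r = 4): {p=2, q=-11, r=4}

Answer: {p=2, q=-11, r=4}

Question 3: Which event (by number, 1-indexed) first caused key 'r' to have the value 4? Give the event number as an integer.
Answer: 4

Derivation:
Looking for first event where r becomes 4:
  event 4: r (absent) -> 4  <-- first match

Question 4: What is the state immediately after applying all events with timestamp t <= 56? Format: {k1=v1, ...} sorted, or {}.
Apply events with t <= 56 (8 events):
  after event 1 (t=10: INC q by 2): {q=2}
  after event 2 (t=18: DEC q by 13): {q=-11}
  after event 3 (t=23: INC p by 2): {p=2, q=-11}
  after event 4 (t=26: SET r = 4): {p=2, q=-11, r=4}
  after event 5 (t=33: DEC q by 5): {p=2, q=-16, r=4}
  after event 6 (t=37: INC p by 2): {p=4, q=-16, r=4}
  after event 7 (t=46: SET p = 29): {p=29, q=-16, r=4}
  after event 8 (t=53: DEC q by 6): {p=29, q=-22, r=4}

Answer: {p=29, q=-22, r=4}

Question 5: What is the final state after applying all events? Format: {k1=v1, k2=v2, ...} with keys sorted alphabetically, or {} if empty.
Answer: {p=47, q=-22, r=4}

Derivation:
  after event 1 (t=10: INC q by 2): {q=2}
  after event 2 (t=18: DEC q by 13): {q=-11}
  after event 3 (t=23: INC p by 2): {p=2, q=-11}
  after event 4 (t=26: SET r = 4): {p=2, q=-11, r=4}
  after event 5 (t=33: DEC q by 5): {p=2, q=-16, r=4}
  after event 6 (t=37: INC p by 2): {p=4, q=-16, r=4}
  after event 7 (t=46: SET p = 29): {p=29, q=-16, r=4}
  after event 8 (t=53: DEC q by 6): {p=29, q=-22, r=4}
  after event 9 (t=57: INC p by 3): {p=32, q=-22, r=4}
  after event 10 (t=62: INC p by 15): {p=47, q=-22, r=4}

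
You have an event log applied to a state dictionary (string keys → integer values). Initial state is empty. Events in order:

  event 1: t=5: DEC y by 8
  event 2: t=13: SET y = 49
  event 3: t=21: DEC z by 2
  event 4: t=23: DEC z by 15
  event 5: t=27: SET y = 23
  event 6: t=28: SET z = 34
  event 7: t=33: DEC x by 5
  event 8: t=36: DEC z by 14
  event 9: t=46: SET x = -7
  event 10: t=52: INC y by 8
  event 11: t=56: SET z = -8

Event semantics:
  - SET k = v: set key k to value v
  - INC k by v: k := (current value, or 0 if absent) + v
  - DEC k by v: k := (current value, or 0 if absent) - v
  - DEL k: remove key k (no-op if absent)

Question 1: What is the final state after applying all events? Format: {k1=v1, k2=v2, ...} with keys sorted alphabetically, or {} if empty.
  after event 1 (t=5: DEC y by 8): {y=-8}
  after event 2 (t=13: SET y = 49): {y=49}
  after event 3 (t=21: DEC z by 2): {y=49, z=-2}
  after event 4 (t=23: DEC z by 15): {y=49, z=-17}
  after event 5 (t=27: SET y = 23): {y=23, z=-17}
  after event 6 (t=28: SET z = 34): {y=23, z=34}
  after event 7 (t=33: DEC x by 5): {x=-5, y=23, z=34}
  after event 8 (t=36: DEC z by 14): {x=-5, y=23, z=20}
  after event 9 (t=46: SET x = -7): {x=-7, y=23, z=20}
  after event 10 (t=52: INC y by 8): {x=-7, y=31, z=20}
  after event 11 (t=56: SET z = -8): {x=-7, y=31, z=-8}

Answer: {x=-7, y=31, z=-8}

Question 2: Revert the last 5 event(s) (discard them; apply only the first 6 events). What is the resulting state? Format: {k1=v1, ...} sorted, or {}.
Keep first 6 events (discard last 5):
  after event 1 (t=5: DEC y by 8): {y=-8}
  after event 2 (t=13: SET y = 49): {y=49}
  after event 3 (t=21: DEC z by 2): {y=49, z=-2}
  after event 4 (t=23: DEC z by 15): {y=49, z=-17}
  after event 5 (t=27: SET y = 23): {y=23, z=-17}
  after event 6 (t=28: SET z = 34): {y=23, z=34}

Answer: {y=23, z=34}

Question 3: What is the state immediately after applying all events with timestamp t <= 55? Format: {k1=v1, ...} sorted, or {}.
Answer: {x=-7, y=31, z=20}

Derivation:
Apply events with t <= 55 (10 events):
  after event 1 (t=5: DEC y by 8): {y=-8}
  after event 2 (t=13: SET y = 49): {y=49}
  after event 3 (t=21: DEC z by 2): {y=49, z=-2}
  after event 4 (t=23: DEC z by 15): {y=49, z=-17}
  after event 5 (t=27: SET y = 23): {y=23, z=-17}
  after event 6 (t=28: SET z = 34): {y=23, z=34}
  after event 7 (t=33: DEC x by 5): {x=-5, y=23, z=34}
  after event 8 (t=36: DEC z by 14): {x=-5, y=23, z=20}
  after event 9 (t=46: SET x = -7): {x=-7, y=23, z=20}
  after event 10 (t=52: INC y by 8): {x=-7, y=31, z=20}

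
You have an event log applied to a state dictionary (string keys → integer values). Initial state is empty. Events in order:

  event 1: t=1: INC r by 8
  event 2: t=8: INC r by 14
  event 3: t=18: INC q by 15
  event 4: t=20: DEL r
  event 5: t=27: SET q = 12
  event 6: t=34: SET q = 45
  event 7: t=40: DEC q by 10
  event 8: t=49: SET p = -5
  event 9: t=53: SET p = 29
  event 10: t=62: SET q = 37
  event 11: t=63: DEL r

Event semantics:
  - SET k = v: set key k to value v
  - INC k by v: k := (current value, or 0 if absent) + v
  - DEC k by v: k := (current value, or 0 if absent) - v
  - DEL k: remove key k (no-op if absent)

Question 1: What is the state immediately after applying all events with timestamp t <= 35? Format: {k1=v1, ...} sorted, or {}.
Apply events with t <= 35 (6 events):
  after event 1 (t=1: INC r by 8): {r=8}
  after event 2 (t=8: INC r by 14): {r=22}
  after event 3 (t=18: INC q by 15): {q=15, r=22}
  after event 4 (t=20: DEL r): {q=15}
  after event 5 (t=27: SET q = 12): {q=12}
  after event 6 (t=34: SET q = 45): {q=45}

Answer: {q=45}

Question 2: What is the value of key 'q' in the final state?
Answer: 37

Derivation:
Track key 'q' through all 11 events:
  event 1 (t=1: INC r by 8): q unchanged
  event 2 (t=8: INC r by 14): q unchanged
  event 3 (t=18: INC q by 15): q (absent) -> 15
  event 4 (t=20: DEL r): q unchanged
  event 5 (t=27: SET q = 12): q 15 -> 12
  event 6 (t=34: SET q = 45): q 12 -> 45
  event 7 (t=40: DEC q by 10): q 45 -> 35
  event 8 (t=49: SET p = -5): q unchanged
  event 9 (t=53: SET p = 29): q unchanged
  event 10 (t=62: SET q = 37): q 35 -> 37
  event 11 (t=63: DEL r): q unchanged
Final: q = 37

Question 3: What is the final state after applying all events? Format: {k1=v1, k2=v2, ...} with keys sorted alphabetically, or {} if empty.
  after event 1 (t=1: INC r by 8): {r=8}
  after event 2 (t=8: INC r by 14): {r=22}
  after event 3 (t=18: INC q by 15): {q=15, r=22}
  after event 4 (t=20: DEL r): {q=15}
  after event 5 (t=27: SET q = 12): {q=12}
  after event 6 (t=34: SET q = 45): {q=45}
  after event 7 (t=40: DEC q by 10): {q=35}
  after event 8 (t=49: SET p = -5): {p=-5, q=35}
  after event 9 (t=53: SET p = 29): {p=29, q=35}
  after event 10 (t=62: SET q = 37): {p=29, q=37}
  after event 11 (t=63: DEL r): {p=29, q=37}

Answer: {p=29, q=37}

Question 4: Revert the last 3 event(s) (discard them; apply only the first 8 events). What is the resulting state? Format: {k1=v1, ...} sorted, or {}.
Answer: {p=-5, q=35}

Derivation:
Keep first 8 events (discard last 3):
  after event 1 (t=1: INC r by 8): {r=8}
  after event 2 (t=8: INC r by 14): {r=22}
  after event 3 (t=18: INC q by 15): {q=15, r=22}
  after event 4 (t=20: DEL r): {q=15}
  after event 5 (t=27: SET q = 12): {q=12}
  after event 6 (t=34: SET q = 45): {q=45}
  after event 7 (t=40: DEC q by 10): {q=35}
  after event 8 (t=49: SET p = -5): {p=-5, q=35}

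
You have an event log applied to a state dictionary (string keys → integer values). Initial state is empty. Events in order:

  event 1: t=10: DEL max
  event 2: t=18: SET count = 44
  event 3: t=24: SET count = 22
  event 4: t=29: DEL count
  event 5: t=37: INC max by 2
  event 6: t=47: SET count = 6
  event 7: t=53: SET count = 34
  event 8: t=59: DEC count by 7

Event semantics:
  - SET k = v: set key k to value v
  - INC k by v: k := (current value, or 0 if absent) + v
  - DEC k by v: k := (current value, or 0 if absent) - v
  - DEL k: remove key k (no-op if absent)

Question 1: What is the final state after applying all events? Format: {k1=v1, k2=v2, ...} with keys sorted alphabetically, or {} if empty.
  after event 1 (t=10: DEL max): {}
  after event 2 (t=18: SET count = 44): {count=44}
  after event 3 (t=24: SET count = 22): {count=22}
  after event 4 (t=29: DEL count): {}
  after event 5 (t=37: INC max by 2): {max=2}
  after event 6 (t=47: SET count = 6): {count=6, max=2}
  after event 7 (t=53: SET count = 34): {count=34, max=2}
  after event 8 (t=59: DEC count by 7): {count=27, max=2}

Answer: {count=27, max=2}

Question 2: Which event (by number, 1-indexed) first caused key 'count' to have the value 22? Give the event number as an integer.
Answer: 3

Derivation:
Looking for first event where count becomes 22:
  event 2: count = 44
  event 3: count 44 -> 22  <-- first match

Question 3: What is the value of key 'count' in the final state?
Answer: 27

Derivation:
Track key 'count' through all 8 events:
  event 1 (t=10: DEL max): count unchanged
  event 2 (t=18: SET count = 44): count (absent) -> 44
  event 3 (t=24: SET count = 22): count 44 -> 22
  event 4 (t=29: DEL count): count 22 -> (absent)
  event 5 (t=37: INC max by 2): count unchanged
  event 6 (t=47: SET count = 6): count (absent) -> 6
  event 7 (t=53: SET count = 34): count 6 -> 34
  event 8 (t=59: DEC count by 7): count 34 -> 27
Final: count = 27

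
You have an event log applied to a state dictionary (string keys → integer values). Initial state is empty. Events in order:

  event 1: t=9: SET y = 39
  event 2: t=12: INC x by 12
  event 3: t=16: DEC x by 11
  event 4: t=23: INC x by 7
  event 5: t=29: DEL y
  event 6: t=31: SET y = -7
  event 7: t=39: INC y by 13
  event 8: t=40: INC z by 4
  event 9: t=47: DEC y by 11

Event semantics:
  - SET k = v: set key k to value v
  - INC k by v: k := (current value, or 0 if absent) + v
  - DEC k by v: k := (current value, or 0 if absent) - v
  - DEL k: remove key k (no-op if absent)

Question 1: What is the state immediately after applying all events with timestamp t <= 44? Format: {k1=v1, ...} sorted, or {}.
Apply events with t <= 44 (8 events):
  after event 1 (t=9: SET y = 39): {y=39}
  after event 2 (t=12: INC x by 12): {x=12, y=39}
  after event 3 (t=16: DEC x by 11): {x=1, y=39}
  after event 4 (t=23: INC x by 7): {x=8, y=39}
  after event 5 (t=29: DEL y): {x=8}
  after event 6 (t=31: SET y = -7): {x=8, y=-7}
  after event 7 (t=39: INC y by 13): {x=8, y=6}
  after event 8 (t=40: INC z by 4): {x=8, y=6, z=4}

Answer: {x=8, y=6, z=4}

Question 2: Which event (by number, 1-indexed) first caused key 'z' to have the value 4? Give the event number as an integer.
Looking for first event where z becomes 4:
  event 8: z (absent) -> 4  <-- first match

Answer: 8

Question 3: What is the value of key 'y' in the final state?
Track key 'y' through all 9 events:
  event 1 (t=9: SET y = 39): y (absent) -> 39
  event 2 (t=12: INC x by 12): y unchanged
  event 3 (t=16: DEC x by 11): y unchanged
  event 4 (t=23: INC x by 7): y unchanged
  event 5 (t=29: DEL y): y 39 -> (absent)
  event 6 (t=31: SET y = -7): y (absent) -> -7
  event 7 (t=39: INC y by 13): y -7 -> 6
  event 8 (t=40: INC z by 4): y unchanged
  event 9 (t=47: DEC y by 11): y 6 -> -5
Final: y = -5

Answer: -5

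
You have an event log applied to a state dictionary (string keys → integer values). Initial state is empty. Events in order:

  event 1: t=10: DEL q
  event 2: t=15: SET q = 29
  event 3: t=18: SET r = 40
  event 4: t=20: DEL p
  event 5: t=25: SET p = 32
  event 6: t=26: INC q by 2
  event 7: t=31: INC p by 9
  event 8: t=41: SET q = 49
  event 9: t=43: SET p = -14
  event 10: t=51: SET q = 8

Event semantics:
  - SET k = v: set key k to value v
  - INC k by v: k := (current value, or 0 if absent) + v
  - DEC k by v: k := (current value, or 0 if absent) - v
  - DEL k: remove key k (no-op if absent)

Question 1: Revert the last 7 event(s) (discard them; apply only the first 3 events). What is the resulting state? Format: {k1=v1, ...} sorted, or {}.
Answer: {q=29, r=40}

Derivation:
Keep first 3 events (discard last 7):
  after event 1 (t=10: DEL q): {}
  after event 2 (t=15: SET q = 29): {q=29}
  after event 3 (t=18: SET r = 40): {q=29, r=40}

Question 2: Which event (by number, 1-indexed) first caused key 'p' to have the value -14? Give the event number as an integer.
Looking for first event where p becomes -14:
  event 5: p = 32
  event 6: p = 32
  event 7: p = 41
  event 8: p = 41
  event 9: p 41 -> -14  <-- first match

Answer: 9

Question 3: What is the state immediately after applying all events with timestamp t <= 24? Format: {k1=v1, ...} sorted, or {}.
Apply events with t <= 24 (4 events):
  after event 1 (t=10: DEL q): {}
  after event 2 (t=15: SET q = 29): {q=29}
  after event 3 (t=18: SET r = 40): {q=29, r=40}
  after event 4 (t=20: DEL p): {q=29, r=40}

Answer: {q=29, r=40}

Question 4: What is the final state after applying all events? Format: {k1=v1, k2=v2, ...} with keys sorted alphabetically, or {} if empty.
  after event 1 (t=10: DEL q): {}
  after event 2 (t=15: SET q = 29): {q=29}
  after event 3 (t=18: SET r = 40): {q=29, r=40}
  after event 4 (t=20: DEL p): {q=29, r=40}
  after event 5 (t=25: SET p = 32): {p=32, q=29, r=40}
  after event 6 (t=26: INC q by 2): {p=32, q=31, r=40}
  after event 7 (t=31: INC p by 9): {p=41, q=31, r=40}
  after event 8 (t=41: SET q = 49): {p=41, q=49, r=40}
  after event 9 (t=43: SET p = -14): {p=-14, q=49, r=40}
  after event 10 (t=51: SET q = 8): {p=-14, q=8, r=40}

Answer: {p=-14, q=8, r=40}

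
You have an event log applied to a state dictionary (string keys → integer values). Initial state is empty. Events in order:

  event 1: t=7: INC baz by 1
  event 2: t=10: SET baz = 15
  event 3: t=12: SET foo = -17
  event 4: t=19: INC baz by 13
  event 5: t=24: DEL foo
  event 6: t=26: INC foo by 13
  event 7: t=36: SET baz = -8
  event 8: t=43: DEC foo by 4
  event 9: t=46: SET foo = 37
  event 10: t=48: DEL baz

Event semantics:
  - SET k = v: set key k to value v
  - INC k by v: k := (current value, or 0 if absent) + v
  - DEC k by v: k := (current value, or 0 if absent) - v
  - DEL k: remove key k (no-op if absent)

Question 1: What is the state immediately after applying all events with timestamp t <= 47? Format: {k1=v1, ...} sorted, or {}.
Apply events with t <= 47 (9 events):
  after event 1 (t=7: INC baz by 1): {baz=1}
  after event 2 (t=10: SET baz = 15): {baz=15}
  after event 3 (t=12: SET foo = -17): {baz=15, foo=-17}
  after event 4 (t=19: INC baz by 13): {baz=28, foo=-17}
  after event 5 (t=24: DEL foo): {baz=28}
  after event 6 (t=26: INC foo by 13): {baz=28, foo=13}
  after event 7 (t=36: SET baz = -8): {baz=-8, foo=13}
  after event 8 (t=43: DEC foo by 4): {baz=-8, foo=9}
  after event 9 (t=46: SET foo = 37): {baz=-8, foo=37}

Answer: {baz=-8, foo=37}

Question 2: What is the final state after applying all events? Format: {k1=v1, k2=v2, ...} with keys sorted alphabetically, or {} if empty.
  after event 1 (t=7: INC baz by 1): {baz=1}
  after event 2 (t=10: SET baz = 15): {baz=15}
  after event 3 (t=12: SET foo = -17): {baz=15, foo=-17}
  after event 4 (t=19: INC baz by 13): {baz=28, foo=-17}
  after event 5 (t=24: DEL foo): {baz=28}
  after event 6 (t=26: INC foo by 13): {baz=28, foo=13}
  after event 7 (t=36: SET baz = -8): {baz=-8, foo=13}
  after event 8 (t=43: DEC foo by 4): {baz=-8, foo=9}
  after event 9 (t=46: SET foo = 37): {baz=-8, foo=37}
  after event 10 (t=48: DEL baz): {foo=37}

Answer: {foo=37}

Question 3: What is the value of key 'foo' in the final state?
Track key 'foo' through all 10 events:
  event 1 (t=7: INC baz by 1): foo unchanged
  event 2 (t=10: SET baz = 15): foo unchanged
  event 3 (t=12: SET foo = -17): foo (absent) -> -17
  event 4 (t=19: INC baz by 13): foo unchanged
  event 5 (t=24: DEL foo): foo -17 -> (absent)
  event 6 (t=26: INC foo by 13): foo (absent) -> 13
  event 7 (t=36: SET baz = -8): foo unchanged
  event 8 (t=43: DEC foo by 4): foo 13 -> 9
  event 9 (t=46: SET foo = 37): foo 9 -> 37
  event 10 (t=48: DEL baz): foo unchanged
Final: foo = 37

Answer: 37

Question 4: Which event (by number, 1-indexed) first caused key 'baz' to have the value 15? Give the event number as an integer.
Looking for first event where baz becomes 15:
  event 1: baz = 1
  event 2: baz 1 -> 15  <-- first match

Answer: 2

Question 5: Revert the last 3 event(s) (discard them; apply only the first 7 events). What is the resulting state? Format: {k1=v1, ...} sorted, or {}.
Answer: {baz=-8, foo=13}

Derivation:
Keep first 7 events (discard last 3):
  after event 1 (t=7: INC baz by 1): {baz=1}
  after event 2 (t=10: SET baz = 15): {baz=15}
  after event 3 (t=12: SET foo = -17): {baz=15, foo=-17}
  after event 4 (t=19: INC baz by 13): {baz=28, foo=-17}
  after event 5 (t=24: DEL foo): {baz=28}
  after event 6 (t=26: INC foo by 13): {baz=28, foo=13}
  after event 7 (t=36: SET baz = -8): {baz=-8, foo=13}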